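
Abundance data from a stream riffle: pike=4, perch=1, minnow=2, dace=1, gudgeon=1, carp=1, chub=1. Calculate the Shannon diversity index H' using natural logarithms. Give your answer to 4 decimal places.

1.7678

Total N = 4+1+2+1+1+1+1 = 11, so the proportions are 0.363636, 0.090909, 0.181818, 0.090909, 0.090909, 0.090909, 0.090909 (working shown to 6 dp, full precision carried).
Each pᵢ ln pᵢ term: 0.363636×(-1.011601)=-0.367855, 0.090909×(-2.397895)=-0.217990, 0.181818×(-1.704748)=-0.309954, 0.090909×(-2.397895)=-0.217990, 0.090909×(-2.397895)=-0.217990, 0.090909×(-2.397895)=-0.217990, 0.090909×(-2.397895)=-0.217990.
Sum = -1.767761, so H' = 1.7678.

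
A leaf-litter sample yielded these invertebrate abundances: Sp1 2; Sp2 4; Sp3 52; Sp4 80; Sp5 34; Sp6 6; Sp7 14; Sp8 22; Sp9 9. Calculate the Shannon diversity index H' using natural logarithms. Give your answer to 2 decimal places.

1.74

Total N = 2+4+52+80+34+6+14+22+9 = 223, so the proportions are 0.009, 0.0179, 0.2332, 0.3587, 0.1525, 0.0269, 0.0628, 0.0987, 0.0404 (working shown to 4 dp, full precision carried).
Each pᵢ ln pᵢ term: 0.009×(-4.7140)=-0.0423, 0.0179×(-4.0209)=-0.0721, 0.2332×(-1.4559)=-0.3395, 0.3587×(-1.0251)=-0.3678, 0.1525×(-1.8808)=-0.2868, 0.0269×(-3.6154)=-0.0973, 0.0628×(-2.7681)=-0.1738, 0.0987×(-2.3161)=-0.2285, 0.0404×(-3.2099)=-0.1295.
Sum = -1.7375, so H' = 1.74.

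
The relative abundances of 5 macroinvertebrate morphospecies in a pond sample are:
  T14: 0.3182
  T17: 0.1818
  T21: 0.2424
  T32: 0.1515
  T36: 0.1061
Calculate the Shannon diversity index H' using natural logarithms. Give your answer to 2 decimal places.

1.54

Each pᵢ ln pᵢ term (working shown to 4 dp, full precision carried): 0.3182×(-1.1451)=-0.3644, 0.1818×(-1.7048)=-0.3099, 0.2424×(-1.4172)=-0.3435, 0.1515×(-1.8872)=-0.2859, 0.1061×(-2.2434)=-0.2380.
Sum = -1.5418, so H' = 1.54.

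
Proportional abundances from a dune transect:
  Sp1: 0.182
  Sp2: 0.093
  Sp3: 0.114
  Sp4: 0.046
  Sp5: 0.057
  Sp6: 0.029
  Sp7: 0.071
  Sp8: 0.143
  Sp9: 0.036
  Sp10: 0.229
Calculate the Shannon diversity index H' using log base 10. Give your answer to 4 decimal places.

0.9160

Each pᵢ log₁₀ pᵢ term (working shown to 6 dp, full precision carried): 0.182×(-0.739929)=-0.134667, 0.093×(-1.031517)=-0.095931, 0.114×(-0.943095)=-0.107513, 0.046×(-1.337242)=-0.061513, 0.057×(-1.244125)=-0.070915, 0.029×(-1.537602)=-0.044590, 0.071×(-1.148742)=-0.081561, 0.143×(-0.844664)=-0.120787, 0.036×(-1.443697)=-0.051973, 0.229×(-0.640165)=-0.146598.
Sum = -0.916048, so H' = 0.9160.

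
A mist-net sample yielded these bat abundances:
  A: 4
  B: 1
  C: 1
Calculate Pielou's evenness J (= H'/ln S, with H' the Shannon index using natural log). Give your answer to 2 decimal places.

0.79

Total N = 4+1+1 = 6, so the proportions are 0.6667, 0.1667, 0.1667 (working shown to 4 dp, full precision carried).
H' = −Σ pᵢ ln pᵢ = −((-0.2703) + (-0.2986) + (-0.2986)) = 0.8676.
With S = 3 species, ln S = 1.0986, so J = 0.8676/1.0986 = 0.7897, i.e. 0.79 to 2 decimal places.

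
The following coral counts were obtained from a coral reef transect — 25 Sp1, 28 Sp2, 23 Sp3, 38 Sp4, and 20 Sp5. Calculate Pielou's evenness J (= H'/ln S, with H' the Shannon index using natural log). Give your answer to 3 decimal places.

0.984

Total N = 25+28+23+38+20 = 134, so the proportions are 0.18657, 0.20896, 0.17164, 0.28358, 0.14925 (working shown to 5 dp, full precision carried).
H' = −Σ pᵢ ln pᵢ = −((-0.31324) + (-0.32715) + (-0.30249) + (-0.35739) + (-0.28390)) = 1.58416.
With S = 5 species, ln S = 1.60944, so J = 1.58416/1.60944 = 0.98429, i.e. 0.984 to 3 decimal places.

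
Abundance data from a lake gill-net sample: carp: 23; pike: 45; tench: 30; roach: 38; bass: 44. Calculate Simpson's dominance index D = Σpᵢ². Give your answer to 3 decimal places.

0.211

Total N = 23+45+30+38+44 = 180, so the proportions are 0.12778, 0.25, 0.16667, 0.21111, 0.24444 (working shown to 5 dp, full precision carried).
D = 0.12778² + 0.25² + 0.16667² + 0.21111² + 0.24444² = 0.01633 + 0.06250 + 0.02778 + 0.04457 + 0.05975 = 0.21093.
To 3 decimal places, D = 0.211.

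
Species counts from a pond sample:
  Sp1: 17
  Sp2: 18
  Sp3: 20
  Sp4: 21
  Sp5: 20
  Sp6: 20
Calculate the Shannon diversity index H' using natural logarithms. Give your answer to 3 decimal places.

1.789

Total N = 17+18+20+21+20+20 = 116, so the proportions are 0.14655, 0.15517, 0.17241, 0.18103, 0.17241, 0.17241 (working shown to 5 dp, full precision carried).
Each pᵢ ln pᵢ term: 0.14655×(-1.92038)=-0.28143, 0.15517×(-1.86322)=-0.28912, 0.17241×(-1.75786)=-0.30308, 0.18103×(-1.70907)=-0.30940, 0.17241×(-1.75786)=-0.30308, 0.17241×(-1.75786)=-0.30308.
Sum = -1.78919, so H' = 1.789.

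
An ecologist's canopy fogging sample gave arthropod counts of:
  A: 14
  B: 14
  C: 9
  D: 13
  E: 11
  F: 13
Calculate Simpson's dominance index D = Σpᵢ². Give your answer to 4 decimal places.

Total N = 14+14+9+13+11+13 = 74, so the proportions are 0.189189, 0.189189, 0.121622, 0.175676, 0.148649, 0.175676 (working shown to 6 dp, full precision carried).
D = 0.189189² + 0.189189² + 0.121622² + 0.175676² + 0.148649² + 0.175676² = 0.035793 + 0.035793 + 0.014792 + 0.030862 + 0.022096 + 0.030862 = 0.170197.
To 4 decimal places, D = 0.1702.

0.1702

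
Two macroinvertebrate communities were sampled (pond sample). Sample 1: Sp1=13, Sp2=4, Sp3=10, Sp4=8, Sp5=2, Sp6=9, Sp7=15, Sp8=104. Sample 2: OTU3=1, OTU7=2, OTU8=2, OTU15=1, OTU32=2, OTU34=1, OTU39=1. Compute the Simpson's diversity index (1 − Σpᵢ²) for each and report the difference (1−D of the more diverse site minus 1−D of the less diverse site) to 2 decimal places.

Sample 1: N=165, proportions 0.0788, 0.0242, 0.0606, 0.0485, 0.0121, 0.0545, 0.0909, 0.6303, giving 1−D = 0.5785 (working shown to 4 dp, full precision carried).
Sample 2: N=10, proportions 0.1, 0.2, 0.2, 0.1, 0.2, 0.1, 0.1, giving 1−D = 0.8400.
Difference = |0.5785 − 0.8400| = 0.2615, i.e. 0.26 to 2 decimal places.

0.26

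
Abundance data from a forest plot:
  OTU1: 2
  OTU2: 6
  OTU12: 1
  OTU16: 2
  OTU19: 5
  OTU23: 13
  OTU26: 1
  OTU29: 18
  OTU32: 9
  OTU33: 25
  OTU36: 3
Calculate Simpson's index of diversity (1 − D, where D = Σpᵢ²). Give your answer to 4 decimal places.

0.8230

Total N = 2+6+1+2+5+13+1+18+9+25+3 = 85, so the proportions are 0.023529, 0.070588, 0.011765, 0.023529, 0.058824, 0.152941, 0.011765, 0.211765, 0.105882, 0.294118, 0.035294 (working shown to 6 dp, full precision carried).
D = 0.023529² + 0.070588² + 0.011765² + 0.023529² + 0.058824² + 0.152941² + 0.011765² + 0.211765² + 0.105882² + 0.294118² + 0.035294² = 0.000554 + 0.004983 + 0.000138 + 0.000554 + 0.003460 + 0.023391 + 0.000138 + 0.044844 + 0.011211 + 0.086505 + 0.001246 = 0.177024.
So 1 − D = 0.822976, i.e. 0.8230 to 4 decimal places.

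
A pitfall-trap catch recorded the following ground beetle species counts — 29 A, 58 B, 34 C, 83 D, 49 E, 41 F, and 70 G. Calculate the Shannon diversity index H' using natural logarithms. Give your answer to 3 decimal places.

Total N = 29+58+34+83+49+41+70 = 364, so the proportions are 0.07967, 0.15934, 0.09341, 0.22802, 0.13462, 0.11264, 0.19231 (working shown to 5 dp, full precision carried).
Each pᵢ ln pᵢ term: 0.07967×(-2.52986)=-0.20155, 0.15934×(-1.83671)=-0.29266, 0.09341×(-2.37079)=-0.22145, 0.22802×(-1.47831)=-0.33709, 0.13462×(-2.00533)=-0.26995, 0.11264×(-2.18358)=-0.24595, 0.19231×(-1.64866)=-0.31705.
Sum = -1.88570, so H' = 1.886.

1.886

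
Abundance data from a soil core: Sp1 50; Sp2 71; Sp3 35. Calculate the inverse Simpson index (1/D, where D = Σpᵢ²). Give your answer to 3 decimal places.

2.776

Total N = 50+71+35 = 156, so the proportions are 0.320513, 0.455128, 0.224359 (working shown to 6 dp, full precision carried).
D = 0.320513² + 0.455128² + 0.224359² = 0.102728 + 0.207142 + 0.050337 = 0.360207.
So 1/D = 2.77618, i.e. 2.776 to 3 decimal places.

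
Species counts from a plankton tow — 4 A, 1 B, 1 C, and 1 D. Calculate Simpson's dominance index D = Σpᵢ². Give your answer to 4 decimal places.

0.3878

Total N = 4+1+1+1 = 7, so the proportions are 0.571429, 0.142857, 0.142857, 0.142857 (working shown to 6 dp, full precision carried).
D = 0.571429² + 0.142857² + 0.142857² + 0.142857² = 0.326531 + 0.020408 + 0.020408 + 0.020408 = 0.387755.
To 4 decimal places, D = 0.3878.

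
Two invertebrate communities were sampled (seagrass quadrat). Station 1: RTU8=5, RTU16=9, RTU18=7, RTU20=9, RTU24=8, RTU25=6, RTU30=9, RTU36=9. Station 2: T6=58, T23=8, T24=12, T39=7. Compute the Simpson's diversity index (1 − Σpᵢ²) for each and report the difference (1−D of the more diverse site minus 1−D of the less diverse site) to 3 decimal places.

Station 1: N=62, proportions 0.08064516, 0.14516129, 0.11290323, 0.14516129, 0.12903226, 0.09677419, 0.14516129, 0.14516129, giving 1−D = 0.87044745 (working shown to 8 dp, full precision carried).
Station 2: N=85, proportions 0.68235294, 0.09411765, 0.14117647, 0.08235294, giving 1−D = 0.49882353.
Difference = |0.87044745 − 0.49882353| = 0.37162392, i.e. 0.372 to 3 decimal places.

0.372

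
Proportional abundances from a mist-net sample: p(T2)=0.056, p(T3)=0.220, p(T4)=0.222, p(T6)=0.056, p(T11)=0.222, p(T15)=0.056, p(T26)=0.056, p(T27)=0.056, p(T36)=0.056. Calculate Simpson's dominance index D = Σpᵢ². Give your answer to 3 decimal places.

0.166

D = 0.056² + 0.22² + 0.222² + 0.056² + 0.222² + 0.056² + 0.056² + 0.056² + 0.056² = 0.00314 + 0.04840 + 0.04928 + 0.00314 + 0.04928 + 0.00314 + 0.00314 + 0.00314 + 0.00314 = 0.16578 (working shown to 5 dp, full precision carried).
To 3 decimal places, D = 0.166.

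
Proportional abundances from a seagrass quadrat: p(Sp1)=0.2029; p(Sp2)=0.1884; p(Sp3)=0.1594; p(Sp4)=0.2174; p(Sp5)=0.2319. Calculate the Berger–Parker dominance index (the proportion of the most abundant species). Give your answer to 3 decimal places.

The largest proportion is 0.2319, i.e. d = 0.232 to 3 decimal places.

0.232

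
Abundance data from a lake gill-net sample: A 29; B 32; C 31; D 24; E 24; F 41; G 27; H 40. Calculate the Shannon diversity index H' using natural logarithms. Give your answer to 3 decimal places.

2.060

Total N = 29+32+31+24+24+41+27+40 = 248, so the proportions are 0.11694, 0.12903, 0.125, 0.09677, 0.09677, 0.16532, 0.10887, 0.16129 (working shown to 5 dp, full precision carried).
Each pᵢ ln pᵢ term: 0.11694×(-2.14613)=-0.25096, 0.12903×(-2.04769)=-0.26422, 0.125×(-2.07944)=-0.25993, 0.09677×(-2.33537)=-0.22600, 0.09677×(-2.33537)=-0.22600, 0.16532×(-1.79986)=-0.29756, 0.10887×(-2.21759)=-0.24143, 0.16129×(-1.82455)=-0.29428.
Sum = -2.06039, so H' = 2.060.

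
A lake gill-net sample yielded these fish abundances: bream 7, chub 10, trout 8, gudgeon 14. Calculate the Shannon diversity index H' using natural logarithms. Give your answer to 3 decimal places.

1.350

Total N = 7+10+8+14 = 39, so the proportions are 0.17949, 0.25641, 0.20513, 0.35897 (working shown to 5 dp, full precision carried).
Each pᵢ ln pᵢ term: 0.17949×(-1.71765)=-0.30830, 0.25641×(-1.36098)=-0.34897, 0.20513×(-1.58412)=-0.32495, 0.35897×(-1.02450)=-0.36777.
Sum = -1.34998, so H' = 1.350.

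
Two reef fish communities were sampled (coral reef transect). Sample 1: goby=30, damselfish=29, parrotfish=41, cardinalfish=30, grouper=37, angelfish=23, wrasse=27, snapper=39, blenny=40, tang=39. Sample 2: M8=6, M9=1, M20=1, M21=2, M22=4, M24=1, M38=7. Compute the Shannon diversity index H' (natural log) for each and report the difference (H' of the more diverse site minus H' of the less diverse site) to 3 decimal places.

Sample 1: N=335, proportions 0.08955, 0.08657, 0.12239, 0.08955, 0.11045, 0.06866, 0.0806, 0.11642, 0.1194, 0.11642, giving H' = 2.28577 (working shown to 5 dp, full precision carried).
Sample 2: N=22, proportions 0.27273, 0.04545, 0.04545, 0.09091, 0.18182, 0.04545, 0.31818, giving H' = 1.66816.
Difference = |2.28577 − 1.66816| = 0.61761, i.e. 0.618 to 3 decimal places.

0.618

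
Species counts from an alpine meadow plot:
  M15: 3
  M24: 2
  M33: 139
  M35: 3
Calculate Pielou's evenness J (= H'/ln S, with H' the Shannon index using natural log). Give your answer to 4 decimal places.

Total N = 3+2+139+3 = 147, so the proportions are 0.020408, 0.013605, 0.945578, 0.020408 (working shown to 6 dp, full precision carried).
H' = −Σ pᵢ ln pᵢ = −((-0.079425) + (-0.058466) + (-0.052913) + (-0.079425)) = 0.270230.
With S = 4 species, ln S = 1.386294, so J = 0.270230/1.386294 = 0.194929, i.e. 0.1949 to 4 decimal places.

0.1949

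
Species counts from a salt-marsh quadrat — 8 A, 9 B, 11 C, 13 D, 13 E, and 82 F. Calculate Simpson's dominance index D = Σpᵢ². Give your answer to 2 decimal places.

0.40

Total N = 8+9+11+13+13+82 = 136, so the proportions are 0.0588, 0.0662, 0.0809, 0.0956, 0.0956, 0.6029 (working shown to 4 dp, full precision carried).
D = 0.0588² + 0.0662² + 0.0809² + 0.0956² + 0.0956² + 0.6029² = 0.0035 + 0.0044 + 0.0065 + 0.0091 + 0.0091 + 0.3635 = 0.3962.
To 2 decimal places, D = 0.40.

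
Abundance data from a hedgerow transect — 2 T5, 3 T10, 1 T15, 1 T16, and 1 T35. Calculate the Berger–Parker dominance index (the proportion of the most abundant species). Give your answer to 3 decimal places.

Total N = 2+3+1+1+1 = 8, so the proportions are 0.25, 0.375, 0.125, 0.125, 0.125 (working shown to 5 dp, full precision carried).
The largest proportion is 0.375, i.e. d = 0.375 to 3 decimal places.

0.375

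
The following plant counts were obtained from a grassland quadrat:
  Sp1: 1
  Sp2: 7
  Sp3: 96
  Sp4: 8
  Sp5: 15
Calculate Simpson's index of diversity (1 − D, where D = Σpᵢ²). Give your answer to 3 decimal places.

Total N = 1+7+96+8+15 = 127, so the proportions are 0.00787, 0.05512, 0.75591, 0.06299, 0.11811 (working shown to 5 dp, full precision carried).
D = 0.00787² + 0.05512² + 0.75591² + 0.06299² + 0.11811² = 0.00006 + 0.00304 + 0.57139 + 0.00397 + 0.01395 = 0.59241.
So 1 − D = 0.40759, i.e. 0.408 to 3 decimal places.

0.408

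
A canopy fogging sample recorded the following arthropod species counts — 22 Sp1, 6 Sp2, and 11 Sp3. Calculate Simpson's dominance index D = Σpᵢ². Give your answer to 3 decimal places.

Total N = 22+6+11 = 39, so the proportions are 0.5641, 0.15385, 0.28205 (working shown to 5 dp, full precision carried).
D = 0.5641² + 0.15385² + 0.28205² = 0.31821 + 0.02367 + 0.07955 = 0.42143.
To 3 decimal places, D = 0.421.

0.421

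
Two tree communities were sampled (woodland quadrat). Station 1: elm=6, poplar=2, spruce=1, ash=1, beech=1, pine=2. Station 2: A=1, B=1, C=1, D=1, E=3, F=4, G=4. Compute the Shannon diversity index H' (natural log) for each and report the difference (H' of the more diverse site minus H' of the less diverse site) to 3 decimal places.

Station 1: N=13, proportions 0.46154, 0.15385, 0.07692, 0.07692, 0.07692, 0.15385, giving H' = 1.52471 (working shown to 5 dp, full precision carried).
Station 2: N=15, proportions 0.06667, 0.06667, 0.06667, 0.06667, 0.2, 0.26667, 0.26667, giving H' = 1.74897.
Difference = |1.52471 − 1.74897| = 0.22426, i.e. 0.224 to 3 decimal places.

0.224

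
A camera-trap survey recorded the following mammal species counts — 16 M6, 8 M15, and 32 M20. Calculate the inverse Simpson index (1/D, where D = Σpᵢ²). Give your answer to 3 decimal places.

2.333

Total N = 16+8+32 = 56, so the proportions are 0.285714, 0.142857, 0.571429 (working shown to 6 dp, full precision carried).
D = 0.285714² + 0.142857² + 0.571429² = 0.081633 + 0.020408 + 0.326531 = 0.428571.
So 1/D = 2.33333, i.e. 2.333 to 3 decimal places.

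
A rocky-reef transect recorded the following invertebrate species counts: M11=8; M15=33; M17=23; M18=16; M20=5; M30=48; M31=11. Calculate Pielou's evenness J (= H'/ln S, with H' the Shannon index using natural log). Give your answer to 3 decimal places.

Total N = 8+33+23+16+5+48+11 = 144, so the proportions are 0.05556, 0.22917, 0.15972, 0.11111, 0.03472, 0.33333, 0.07639 (working shown to 5 dp, full precision carried).
H' = −Σ pᵢ ln pᵢ = −((-0.16058) + (-0.33763) + (-0.29298) + (-0.24414) + (-0.11668) + (-0.36620) + (-0.19647)) = 1.71468.
With S = 7 species, ln S = 1.94591, so J = 1.71468/1.94591 = 0.88117, i.e. 0.881 to 3 decimal places.

0.881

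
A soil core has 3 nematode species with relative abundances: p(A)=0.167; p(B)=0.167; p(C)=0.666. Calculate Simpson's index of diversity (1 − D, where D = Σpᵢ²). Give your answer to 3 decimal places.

D = 0.167² + 0.167² + 0.666² = 0.02789 + 0.02789 + 0.44356 = 0.49933 (working shown to 5 dp, full precision carried).
So 1 − D = 0.50067, i.e. 0.501 to 3 decimal places.

0.501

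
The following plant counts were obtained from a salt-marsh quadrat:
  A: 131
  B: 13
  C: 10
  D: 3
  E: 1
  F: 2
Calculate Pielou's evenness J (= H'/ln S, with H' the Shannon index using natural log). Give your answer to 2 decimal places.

0.39

Total N = 131+13+10+3+1+2 = 160, so the proportions are 0.8187, 0.0813, 0.0625, 0.0187, 0.0063, 0.0125 (working shown to 4 dp, full precision carried).
H' = −Σ pᵢ ln pᵢ = −((-0.1637) + (-0.2040) + (-0.1733) + (-0.0746) + (-0.0317) + (-0.0548)) = 0.7020.
With S = 6 species, ln S = 1.7918, so J = 0.7020/1.7918 = 0.3918, i.e. 0.39 to 2 decimal places.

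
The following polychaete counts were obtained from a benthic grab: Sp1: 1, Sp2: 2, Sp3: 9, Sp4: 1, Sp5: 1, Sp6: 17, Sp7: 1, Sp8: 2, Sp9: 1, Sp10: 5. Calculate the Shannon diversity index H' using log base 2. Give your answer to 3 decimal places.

Total N = 1+2+9+1+1+17+1+2+1+5 = 40, so the proportions are 0.025, 0.05, 0.225, 0.025, 0.025, 0.425, 0.025, 0.05, 0.025, 0.125 (working shown to 5 dp, full precision carried).
Each pᵢ log₂ pᵢ term: 0.025×(-5.32193)=-0.13305, 0.05×(-4.32193)=-0.21610, 0.225×(-2.15200)=-0.48420, 0.025×(-5.32193)=-0.13305, 0.025×(-5.32193)=-0.13305, 0.425×(-1.23447)=-0.52465, 0.025×(-5.32193)=-0.13305, 0.05×(-4.32193)=-0.21610, 0.025×(-5.32193)=-0.13305, 0.125×(-3.00000)=-0.37500.
Sum = -2.48128, so H' = 2.481.

2.481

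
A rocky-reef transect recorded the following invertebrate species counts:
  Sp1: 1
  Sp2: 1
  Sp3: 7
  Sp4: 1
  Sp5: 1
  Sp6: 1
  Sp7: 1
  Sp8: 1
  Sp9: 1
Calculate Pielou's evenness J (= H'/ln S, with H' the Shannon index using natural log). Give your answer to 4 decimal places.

0.8192

Total N = 1+1+7+1+1+1+1+1+1 = 15, so the proportions are 0.066667, 0.066667, 0.466667, 0.066667, 0.066667, 0.066667, 0.066667, 0.066667, 0.066667 (working shown to 6 dp, full precision carried).
H' = −Σ pᵢ ln pᵢ = −((-0.180537) + (-0.180537) + (-0.355665) + (-0.180537) + (-0.180537) + (-0.180537) + (-0.180537) + (-0.180537) + (-0.180537)) = 1.799959.
With S = 9 species, ln S = 2.197225, so J = 1.799959/2.197225 = 0.819197, i.e. 0.8192 to 4 decimal places.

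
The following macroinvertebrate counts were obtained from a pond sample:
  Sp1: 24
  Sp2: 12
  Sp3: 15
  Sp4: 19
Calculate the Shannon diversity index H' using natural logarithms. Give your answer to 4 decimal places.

Total N = 24+12+15+19 = 70, so the proportions are 0.342857, 0.171429, 0.214286, 0.271429 (working shown to 6 dp, full precision carried).
Each pᵢ ln pᵢ term: 0.342857×(-1.070441)=-0.367008, 0.171429×(-1.763589)=-0.302329, 0.214286×(-1.540445)=-0.330095, 0.271429×(-1.304056)=-0.353958.
Sum = -1.353391, so H' = 1.3534.

1.3534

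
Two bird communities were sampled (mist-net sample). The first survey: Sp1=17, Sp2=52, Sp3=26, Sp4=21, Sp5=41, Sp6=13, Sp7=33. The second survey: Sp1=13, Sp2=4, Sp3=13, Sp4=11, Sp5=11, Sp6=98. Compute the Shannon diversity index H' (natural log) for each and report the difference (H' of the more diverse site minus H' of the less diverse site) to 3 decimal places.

The first survey: N=203, proportions 0.08374, 0.25616, 0.12808, 0.10345, 0.20197, 0.06404, 0.16256, giving H' = 1.84887 (working shown to 5 dp, full precision carried).
The second survey: N=150, proportions 0.08667, 0.02667, 0.08667, 0.07333, 0.07333, 0.65333, giving H' = 1.18187.
Difference = |1.84887 − 1.18187| = 0.66700, i.e. 0.667 to 3 decimal places.

0.667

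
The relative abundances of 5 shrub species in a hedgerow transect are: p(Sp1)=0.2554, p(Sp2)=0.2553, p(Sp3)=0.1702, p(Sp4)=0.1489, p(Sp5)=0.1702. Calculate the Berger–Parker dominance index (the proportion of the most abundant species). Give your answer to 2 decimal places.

0.26

The largest proportion is 0.2554, i.e. d = 0.26 to 2 decimal places.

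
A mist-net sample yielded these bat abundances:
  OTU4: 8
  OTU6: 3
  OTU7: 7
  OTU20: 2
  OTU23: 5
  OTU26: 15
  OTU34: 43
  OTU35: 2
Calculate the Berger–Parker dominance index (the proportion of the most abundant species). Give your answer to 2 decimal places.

Total N = 8+3+7+2+5+15+43+2 = 85, so the proportions are 0.0941, 0.0353, 0.0824, 0.0235, 0.0588, 0.1765, 0.5059, 0.0235 (working shown to 4 dp, full precision carried).
The largest proportion is 0.5059, i.e. d = 0.51 to 2 decimal places.

0.51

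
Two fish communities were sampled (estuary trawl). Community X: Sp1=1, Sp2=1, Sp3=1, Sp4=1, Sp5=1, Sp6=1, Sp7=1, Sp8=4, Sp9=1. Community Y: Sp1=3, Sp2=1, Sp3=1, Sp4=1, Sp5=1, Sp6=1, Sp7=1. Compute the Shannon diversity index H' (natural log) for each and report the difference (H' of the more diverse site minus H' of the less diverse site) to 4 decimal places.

0.1918

Community X: N=12, proportions 0.0833333, 0.0833333, 0.0833333, 0.0833333, 0.0833333, 0.0833333, 0.0833333, 0.3333333, 0.0833333, giving H' = 2.0228085 (working shown to 7 dp, full precision carried).
Community Y: N=9, proportions 0.3333333, 0.1111111, 0.1111111, 0.1111111, 0.1111111, 0.1111111, 0.1111111, giving H' = 1.8310205.
Difference = |2.0228085 − 1.8310205| = 0.1917880, i.e. 0.1918 to 4 decimal places.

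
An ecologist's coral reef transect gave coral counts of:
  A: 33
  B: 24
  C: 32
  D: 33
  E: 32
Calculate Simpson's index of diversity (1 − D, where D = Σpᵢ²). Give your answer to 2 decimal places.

0.80

Total N = 33+24+32+33+32 = 154, so the proportions are 0.2143, 0.1558, 0.2078, 0.2143, 0.2078 (working shown to 4 dp, full precision carried).
D = 0.2143² + 0.1558² + 0.2078² + 0.2143² + 0.2078² = 0.0459 + 0.0243 + 0.0432 + 0.0459 + 0.0432 = 0.2025.
So 1 − D = 0.7975, i.e. 0.80 to 2 decimal places.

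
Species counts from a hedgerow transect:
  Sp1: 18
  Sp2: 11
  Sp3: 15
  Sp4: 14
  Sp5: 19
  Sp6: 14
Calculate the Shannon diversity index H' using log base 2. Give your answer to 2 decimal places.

Total N = 18+11+15+14+19+14 = 91, so the proportions are 0.1978, 0.1209, 0.1648, 0.1538, 0.2088, 0.1538 (working shown to 4 dp, full precision carried).
Each pᵢ log₂ pᵢ term: 0.1978×(-2.3379)=-0.4624, 0.1209×(-3.0484)=-0.3685, 0.1648×(-2.6009)=-0.4287, 0.1538×(-2.7004)=-0.4155, 0.2088×(-2.2599)=-0.4718, 0.1538×(-2.7004)=-0.4155.
Sum = -2.5624, so H' = 2.56.

2.56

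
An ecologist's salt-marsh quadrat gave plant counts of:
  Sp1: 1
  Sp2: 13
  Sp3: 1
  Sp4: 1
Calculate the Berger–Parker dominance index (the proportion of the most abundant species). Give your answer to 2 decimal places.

0.81

Total N = 1+13+1+1 = 16, so the proportions are 0.0625, 0.8125, 0.0625, 0.0625 (working shown to 4 dp, full precision carried).
The largest proportion is 0.8125, i.e. d = 0.81 to 2 decimal places.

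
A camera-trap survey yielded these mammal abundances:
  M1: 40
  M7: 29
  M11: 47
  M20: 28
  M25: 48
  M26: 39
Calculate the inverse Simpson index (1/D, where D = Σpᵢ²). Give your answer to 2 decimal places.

Total N = 40+29+47+28+48+39 = 231, so the proportions are 0.17316, 0.125541, 0.203463, 0.121212, 0.207792, 0.168831 (working shown to 6 dp, full precision carried).
D = 0.17316² + 0.125541² + 0.203463² + 0.121212² + 0.207792² + 0.168831² = 0.029984 + 0.015761 + 0.041397 + 0.014692 + 0.043178 + 0.028504 = 0.173516.
So 1/D = 5.7631, i.e. 5.76 to 2 decimal places.

5.76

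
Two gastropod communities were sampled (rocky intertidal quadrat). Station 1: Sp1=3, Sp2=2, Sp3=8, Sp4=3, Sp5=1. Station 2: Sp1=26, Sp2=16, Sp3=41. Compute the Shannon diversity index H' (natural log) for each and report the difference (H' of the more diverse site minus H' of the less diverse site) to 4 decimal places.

Station 1: N=17, proportions 0.176471, 0.117647, 0.470588, 0.176471, 0.058824, giving H' = 1.385360 (working shown to 6 dp, full precision carried).
Station 2: N=83, proportions 0.313253, 0.192771, 0.493976, giving H' = 1.029342.
Difference = |1.385360 − 1.029342| = 0.356018, i.e. 0.3560 to 4 decimal places.

0.3560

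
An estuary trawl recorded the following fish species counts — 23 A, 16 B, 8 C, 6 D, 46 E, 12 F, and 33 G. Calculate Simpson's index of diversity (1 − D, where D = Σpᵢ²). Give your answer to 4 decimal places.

Total N = 23+16+8+6+46+12+33 = 144, so the proportions are 0.159722, 0.111111, 0.055556, 0.041667, 0.319444, 0.083333, 0.229167 (working shown to 6 dp, full precision carried).
D = 0.159722² + 0.111111² + 0.055556² + 0.041667² + 0.319444² + 0.083333² + 0.229167² = 0.025511 + 0.012346 + 0.003086 + 0.001736 + 0.102045 + 0.006944 + 0.052517 = 0.204186.
So 1 − D = 0.795814, i.e. 0.7958 to 4 decimal places.

0.7958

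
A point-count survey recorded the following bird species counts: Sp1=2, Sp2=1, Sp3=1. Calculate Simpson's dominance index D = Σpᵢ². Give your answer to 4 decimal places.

0.3750

Total N = 2+1+1 = 4, so the proportions are 0.5, 0.25, 0.25 (working shown to 6 dp, full precision carried).
D = 0.5² + 0.25² + 0.25² = 0.250000 + 0.062500 + 0.062500 = 0.375000.
To 4 decimal places, D = 0.3750.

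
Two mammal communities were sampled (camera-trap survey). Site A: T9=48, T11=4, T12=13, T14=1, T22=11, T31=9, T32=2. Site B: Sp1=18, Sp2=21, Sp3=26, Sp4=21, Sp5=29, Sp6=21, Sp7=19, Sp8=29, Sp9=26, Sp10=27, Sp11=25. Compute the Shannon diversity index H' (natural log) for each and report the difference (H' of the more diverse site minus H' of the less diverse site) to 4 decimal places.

1.0017

Site A: N=88, proportions 0.545455, 0.045455, 0.147727, 0.011364, 0.125, 0.102273, 0.022727, giving H' = 1.383640 (working shown to 6 dp, full precision carried).
Site B: N=262, proportions 0.068702, 0.080153, 0.099237, 0.080153, 0.110687, 0.080153, 0.072519, 0.110687, 0.099237, 0.103053, 0.09542, giving H' = 2.385293.
Difference = |1.383640 − 2.385293| = 1.001653, i.e. 1.0017 to 4 decimal places.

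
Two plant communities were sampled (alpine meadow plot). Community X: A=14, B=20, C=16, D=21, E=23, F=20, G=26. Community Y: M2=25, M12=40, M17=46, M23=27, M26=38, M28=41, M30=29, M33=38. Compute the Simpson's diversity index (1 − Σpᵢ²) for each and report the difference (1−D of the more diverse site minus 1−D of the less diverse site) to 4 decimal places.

Community X: N=140, proportions 0.1, 0.1428571, 0.1142857, 0.15, 0.1642857, 0.1428571, 0.1857143, giving 1−D = 0.8521429 (working shown to 7 dp, full precision carried).
Community Y: N=284, proportions 0.0880282, 0.1408451, 0.1619718, 0.0950704, 0.1338028, 0.1443662, 0.1021127, 0.1338028, giving 1−D = 0.8700655.
Difference = |0.8521429 − 0.8700655| = 0.0179226, i.e. 0.0179 to 4 decimal places.

0.0179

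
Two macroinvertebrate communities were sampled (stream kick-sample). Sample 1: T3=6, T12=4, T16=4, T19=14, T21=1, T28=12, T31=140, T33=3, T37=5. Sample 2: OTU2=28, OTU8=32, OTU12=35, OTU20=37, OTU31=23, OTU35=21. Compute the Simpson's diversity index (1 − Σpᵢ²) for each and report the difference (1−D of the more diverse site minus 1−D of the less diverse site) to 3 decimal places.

0.388

Sample 1: N=189, proportions 0.031746, 0.021164, 0.021164, 0.074074, 0.005291, 0.063492, 0.740741, 0.015873, 0.026455, giving 1−D = 0.438901 (working shown to 6 dp, full precision carried).
Sample 2: N=176, proportions 0.159091, 0.181818, 0.198864, 0.210227, 0.130682, 0.119318, giving 1−D = 0.826575.
Difference = |0.438901 − 0.826575| = 0.387674, i.e. 0.388 to 3 decimal places.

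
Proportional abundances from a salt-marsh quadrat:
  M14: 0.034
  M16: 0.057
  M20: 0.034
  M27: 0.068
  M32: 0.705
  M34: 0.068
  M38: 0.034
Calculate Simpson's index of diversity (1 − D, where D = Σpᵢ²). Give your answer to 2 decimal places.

D = 0.034² + 0.057² + 0.034² + 0.068² + 0.705² + 0.068² + 0.034² = 0.0012 + 0.0032 + 0.0012 + 0.0046 + 0.4970 + 0.0046 + 0.0012 = 0.5130 (working shown to 4 dp, full precision carried).
So 1 − D = 0.4870, i.e. 0.49 to 2 decimal places.

0.49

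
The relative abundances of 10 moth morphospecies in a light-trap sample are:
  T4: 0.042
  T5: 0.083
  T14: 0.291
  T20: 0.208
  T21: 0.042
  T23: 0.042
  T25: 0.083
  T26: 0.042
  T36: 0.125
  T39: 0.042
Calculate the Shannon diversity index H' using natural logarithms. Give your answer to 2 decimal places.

Each pᵢ ln pᵢ term (working shown to 4 dp, full precision carried): 0.042×(-3.1701)=-0.1331, 0.083×(-2.4889)=-0.2066, 0.291×(-1.2344)=-0.3592, 0.208×(-1.5702)=-0.3266, 0.042×(-3.1701)=-0.1331, 0.042×(-3.1701)=-0.1331, 0.083×(-2.4889)=-0.2066, 0.042×(-3.1701)=-0.1331, 0.125×(-2.0794)=-0.2599, 0.042×(-3.1701)=-0.1331.
Sum = -2.0246, so H' = 2.02.

2.02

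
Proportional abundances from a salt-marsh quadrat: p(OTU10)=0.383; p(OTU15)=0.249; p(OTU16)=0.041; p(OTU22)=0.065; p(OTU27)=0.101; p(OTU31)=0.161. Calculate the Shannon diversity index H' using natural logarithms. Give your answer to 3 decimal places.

Each pᵢ ln pᵢ term (working shown to 5 dp, full precision carried): 0.383×(-0.95972)=-0.36757, 0.249×(-1.39030)=-0.34619, 0.041×(-3.19418)=-0.13096, 0.065×(-2.73337)=-0.17767, 0.101×(-2.29263)=-0.23156, 0.161×(-1.82635)=-0.29404.
Sum = -1.54799, so H' = 1.548.

1.548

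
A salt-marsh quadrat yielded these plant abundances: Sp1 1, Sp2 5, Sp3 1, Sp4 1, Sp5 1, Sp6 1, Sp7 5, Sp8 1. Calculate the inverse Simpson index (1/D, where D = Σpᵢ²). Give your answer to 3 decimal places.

4.571

Total N = 1+5+1+1+1+1+5+1 = 16, so the proportions are 0.0625, 0.3125, 0.0625, 0.0625, 0.0625, 0.0625, 0.3125, 0.0625 (working shown to 7 dp, full precision carried).
D = 0.0625² + 0.3125² + 0.0625² + 0.0625² + 0.0625² + 0.0625² + 0.3125² + 0.0625² = 0.0039062 + 0.0976562 + 0.0039062 + 0.0039062 + 0.0039062 + 0.0039062 + 0.0976562 + 0.0039062 = 0.2187500.
So 1/D = 4.57143, i.e. 4.571 to 3 decimal places.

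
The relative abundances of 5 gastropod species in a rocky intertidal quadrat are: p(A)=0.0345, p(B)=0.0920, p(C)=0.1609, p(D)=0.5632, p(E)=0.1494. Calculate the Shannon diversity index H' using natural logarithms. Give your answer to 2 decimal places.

Each pᵢ ln pᵢ term (working shown to 4 dp, full precision carried): 0.0345×(-3.3668)=-0.1162, 0.092×(-2.3860)=-0.2195, 0.1609×(-1.8270)=-0.2940, 0.5632×(-0.5741)=-0.3233, 0.1494×(-1.9011)=-0.2840.
Sum = -1.2370, so H' = 1.24.

1.24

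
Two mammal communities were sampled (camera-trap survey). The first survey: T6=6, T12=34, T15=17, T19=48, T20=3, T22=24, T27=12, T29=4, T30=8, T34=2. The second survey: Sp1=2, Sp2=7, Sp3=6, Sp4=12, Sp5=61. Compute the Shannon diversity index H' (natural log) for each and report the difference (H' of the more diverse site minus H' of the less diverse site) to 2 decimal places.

0.92

The first survey: N=158, proportions 0.038, 0.2152, 0.1076, 0.3038, 0.019, 0.1519, 0.0759, 0.0253, 0.0506, 0.0127, giving H' = 1.9133 (working shown to 4 dp, full precision carried).
The second survey: N=88, proportions 0.0227, 0.0795, 0.0682, 0.1364, 0.6932, giving H' = 0.9962.
Difference = |1.9133 − 0.9962| = 0.9171, i.e. 0.92 to 2 decimal places.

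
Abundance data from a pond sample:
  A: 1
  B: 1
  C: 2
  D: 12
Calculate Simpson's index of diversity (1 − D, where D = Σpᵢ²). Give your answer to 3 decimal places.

Total N = 1+1+2+12 = 16, so the proportions are 0.0625, 0.0625, 0.125, 0.75 (working shown to 5 dp, full precision carried).
D = 0.0625² + 0.0625² + 0.125² + 0.75² = 0.00391 + 0.00391 + 0.01562 + 0.56250 = 0.58594.
So 1 − D = 0.41406, i.e. 0.414 to 3 decimal places.

0.414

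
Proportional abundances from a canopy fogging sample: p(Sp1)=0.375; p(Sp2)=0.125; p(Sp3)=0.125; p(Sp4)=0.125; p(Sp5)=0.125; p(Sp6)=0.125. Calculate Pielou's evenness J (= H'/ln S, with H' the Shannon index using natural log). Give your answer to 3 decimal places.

0.931

H' = −Σ pᵢ ln pᵢ = −((-0.36781) + (-0.25993) + (-0.25993) + (-0.25993) + (-0.25993) + (-0.25993)) = 1.66746 (working shown to 5 dp, full precision carried).
With S = 6 species, ln S = 1.79176, so J = 1.66746/1.79176 = 0.93063, i.e. 0.931 to 3 decimal places.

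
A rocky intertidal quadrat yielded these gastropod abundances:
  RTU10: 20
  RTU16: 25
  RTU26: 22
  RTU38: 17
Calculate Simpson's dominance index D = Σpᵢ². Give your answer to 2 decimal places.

0.25

Total N = 20+25+22+17 = 84, so the proportions are 0.2381, 0.2976, 0.2619, 0.2024 (working shown to 4 dp, full precision carried).
D = 0.2381² + 0.2976² + 0.2619² + 0.2024² = 0.0567 + 0.0886 + 0.0686 + 0.0410 = 0.2548.
To 2 decimal places, D = 0.25.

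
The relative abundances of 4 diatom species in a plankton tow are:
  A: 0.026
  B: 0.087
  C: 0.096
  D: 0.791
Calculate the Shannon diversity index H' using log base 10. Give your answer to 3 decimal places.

Each pᵢ log₁₀ pᵢ term (working shown to 5 dp, full precision carried): 0.026×(-1.58503)=-0.04121, 0.087×(-1.06048)=-0.09226, 0.096×(-1.01773)=-0.09770, 0.791×(-0.10182)=-0.08054.
Sum = -0.31172, so H' = 0.312.

0.312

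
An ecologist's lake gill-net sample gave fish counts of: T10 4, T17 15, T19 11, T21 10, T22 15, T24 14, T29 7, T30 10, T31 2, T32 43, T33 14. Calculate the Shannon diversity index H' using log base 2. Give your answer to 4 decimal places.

3.1021

Total N = 4+15+11+10+15+14+7+10+2+43+14 = 145, so the proportions are 0.027586, 0.103448, 0.075862, 0.068966, 0.103448, 0.096552, 0.048276, 0.068966, 0.013793, 0.296552, 0.096552 (working shown to 6 dp, full precision carried).
Each pᵢ log₂ pᵢ term: 0.027586×(-5.179909)=-0.142894, 0.103448×(-3.273018)=-0.338588, 0.075862×(-3.720477)=-0.282243, 0.068966×(-3.857981)=-0.266068, 0.103448×(-3.273018)=-0.338588, 0.096552×(-3.372554)=-0.325626, 0.048276×(-4.372554)=-0.211089, 0.068966×(-3.857981)=-0.266068, 0.013793×(-6.179909)=-0.085240, 0.296552×(-1.753644)=-0.520046, 0.096552×(-3.372554)=-0.325626.
Sum = -3.102076, so H' = 3.1021.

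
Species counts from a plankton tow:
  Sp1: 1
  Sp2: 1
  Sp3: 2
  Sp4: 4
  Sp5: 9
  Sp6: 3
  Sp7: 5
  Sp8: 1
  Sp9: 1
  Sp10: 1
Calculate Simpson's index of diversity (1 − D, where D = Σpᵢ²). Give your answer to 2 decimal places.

0.82

Total N = 1+1+2+4+9+3+5+1+1+1 = 28, so the proportions are 0.0357, 0.0357, 0.0714, 0.1429, 0.3214, 0.1071, 0.1786, 0.0357, 0.0357, 0.0357 (working shown to 4 dp, full precision carried).
D = 0.0357² + 0.0357² + 0.0714² + 0.1429² + 0.3214² + 0.1071² + 0.1786² + 0.0357² + 0.0357² + 0.0357² = 0.0013 + 0.0013 + 0.0051 + 0.0204 + 0.1033 + 0.0115 + 0.0319 + 0.0013 + 0.0013 + 0.0013 = 0.1786.
So 1 − D = 0.8214, i.e. 0.82 to 2 decimal places.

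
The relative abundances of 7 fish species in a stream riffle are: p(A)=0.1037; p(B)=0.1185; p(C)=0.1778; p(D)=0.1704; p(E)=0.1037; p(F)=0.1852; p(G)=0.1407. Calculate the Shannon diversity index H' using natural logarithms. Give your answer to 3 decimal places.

Each pᵢ ln pᵢ term (working shown to 5 dp, full precision carried): 0.1037×(-2.26625)=-0.23501, 0.1185×(-2.13284)=-0.25274, 0.1778×(-1.72710)=-0.30708, 0.1704×(-1.76961)=-0.30154, 0.1037×(-2.26625)=-0.23501, 0.1852×(-1.68632)=-0.31231, 0.1407×(-1.96113)=-0.27593.
Sum = -1.91962, so H' = 1.920.

1.920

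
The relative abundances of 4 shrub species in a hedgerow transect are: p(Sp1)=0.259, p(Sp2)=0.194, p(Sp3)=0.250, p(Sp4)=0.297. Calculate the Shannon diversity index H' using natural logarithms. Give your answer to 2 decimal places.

1.38

Each pᵢ ln pᵢ term (working shown to 4 dp, full precision carried): 0.259×(-1.3509)=-0.3499, 0.194×(-1.6399)=-0.3181, 0.25×(-1.3863)=-0.3466, 0.297×(-1.2140)=-0.3606.
Sum = -1.3752, so H' = 1.38.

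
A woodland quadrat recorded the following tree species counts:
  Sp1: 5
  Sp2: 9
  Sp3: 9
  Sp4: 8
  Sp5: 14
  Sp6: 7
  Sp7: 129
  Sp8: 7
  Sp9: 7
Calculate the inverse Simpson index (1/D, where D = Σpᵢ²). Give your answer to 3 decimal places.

Total N = 5+9+9+8+14+7+129+7+7 = 195, so the proportions are 0.025641, 0.046154, 0.046154, 0.041026, 0.071795, 0.035897, 0.661538, 0.035897, 0.035897 (working shown to 6 dp, full precision carried).
D = 0.025641² + 0.046154² + 0.046154² + 0.041026² + 0.071795² + 0.035897² + 0.661538² + 0.035897² + 0.035897² = 0.000657 + 0.002130 + 0.002130 + 0.001683 + 0.005155 + 0.001289 + 0.437633 + 0.001289 + 0.001289 = 0.453254.
So 1/D = 2.20627, i.e. 2.206 to 3 decimal places.

2.206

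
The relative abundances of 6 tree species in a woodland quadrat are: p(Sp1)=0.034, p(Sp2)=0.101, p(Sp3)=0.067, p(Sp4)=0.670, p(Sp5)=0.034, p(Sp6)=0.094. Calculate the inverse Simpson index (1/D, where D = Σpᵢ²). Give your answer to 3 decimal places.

D = 0.034² + 0.101² + 0.067² + 0.67² + 0.034² + 0.094² = 0.001156 + 0.010201 + 0.004489 + 0.448900 + 0.001156 + 0.008836 = 0.474738 (working shown to 6 dp, full precision carried).
So 1/D = 2.10643, i.e. 2.106 to 3 decimal places.

2.106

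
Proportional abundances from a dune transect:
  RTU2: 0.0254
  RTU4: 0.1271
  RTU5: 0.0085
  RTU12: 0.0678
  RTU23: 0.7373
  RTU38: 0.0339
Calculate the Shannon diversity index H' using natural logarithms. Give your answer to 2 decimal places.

0.92

Each pᵢ ln pᵢ term (working shown to 4 dp, full precision carried): 0.0254×(-3.6730)=-0.0933, 0.1271×(-2.0628)=-0.2622, 0.0085×(-4.7677)=-0.0405, 0.0678×(-2.6912)=-0.1825, 0.7373×(-0.3048)=-0.2247, 0.0339×(-3.3843)=-0.1147.
Sum = -0.9179, so H' = 0.92.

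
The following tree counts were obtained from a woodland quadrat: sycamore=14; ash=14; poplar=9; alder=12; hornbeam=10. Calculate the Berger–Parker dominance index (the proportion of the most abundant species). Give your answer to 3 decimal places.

0.237

Total N = 14+14+9+12+10 = 59, so the proportions are 0.23729, 0.23729, 0.15254, 0.20339, 0.16949 (working shown to 5 dp, full precision carried).
The largest proportion is 0.23729, i.e. d = 0.237 to 3 decimal places.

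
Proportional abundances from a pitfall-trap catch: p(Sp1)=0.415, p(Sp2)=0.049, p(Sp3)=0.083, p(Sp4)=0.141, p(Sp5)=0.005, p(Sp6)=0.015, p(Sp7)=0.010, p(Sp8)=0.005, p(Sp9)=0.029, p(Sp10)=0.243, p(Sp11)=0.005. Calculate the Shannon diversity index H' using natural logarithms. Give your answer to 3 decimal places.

1.631

Each pᵢ ln pᵢ term (working shown to 5 dp, full precision carried): 0.415×(-0.87948)=-0.36498, 0.049×(-3.01593)=-0.14778, 0.083×(-2.48891)=-0.20658, 0.141×(-1.95900)=-0.27622, 0.005×(-5.29832)=-0.02649, 0.015×(-4.19971)=-0.06300, 0.01×(-4.60517)=-0.04605, 0.005×(-5.29832)=-0.02649, 0.029×(-3.54046)=-0.10267, 0.243×(-1.41469)=-0.34377, 0.005×(-5.29832)=-0.02649.
Sum = -1.63053, so H' = 1.631.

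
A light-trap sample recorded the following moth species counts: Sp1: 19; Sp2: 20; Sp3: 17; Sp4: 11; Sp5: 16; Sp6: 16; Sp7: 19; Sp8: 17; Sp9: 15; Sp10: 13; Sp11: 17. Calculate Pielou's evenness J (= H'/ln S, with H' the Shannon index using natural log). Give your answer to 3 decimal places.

Total N = 19+20+17+11+16+16+19+17+15+13+17 = 180, so the proportions are 0.10556, 0.11111, 0.09444, 0.06111, 0.08889, 0.08889, 0.10556, 0.09444, 0.08333, 0.07222, 0.09444 (working shown to 5 dp, full precision carried).
H' = −Σ pᵢ ln pᵢ = −((-0.23734) + (-0.24414) + (-0.22286) + (-0.17081) + (-0.21514) + (-0.21514) + (-0.23734) + (-0.22286) + (-0.20708) + (-0.18980) + (-0.22286)) = 2.38539.
With S = 11 species, ln S = 2.39790, so J = 2.38539/2.39790 = 0.99478, i.e. 0.995 to 3 decimal places.

0.995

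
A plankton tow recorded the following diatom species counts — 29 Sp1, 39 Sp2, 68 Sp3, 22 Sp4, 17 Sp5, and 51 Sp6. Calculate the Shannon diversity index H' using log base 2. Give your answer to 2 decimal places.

2.43

Total N = 29+39+68+22+17+51 = 226, so the proportions are 0.1283, 0.1726, 0.3009, 0.0973, 0.0752, 0.2257 (working shown to 4 dp, full precision carried).
Each pᵢ log₂ pᵢ term: 0.1283×(-2.9622)=-0.3801, 0.1726×(-2.5348)=-0.4374, 0.3009×(-1.7327)=-0.5213, 0.0973×(-3.3607)=-0.3272, 0.0752×(-3.7327)=-0.2808, 0.2257×(-2.1478)=-0.4847.
Sum = -2.4315, so H' = 2.43.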